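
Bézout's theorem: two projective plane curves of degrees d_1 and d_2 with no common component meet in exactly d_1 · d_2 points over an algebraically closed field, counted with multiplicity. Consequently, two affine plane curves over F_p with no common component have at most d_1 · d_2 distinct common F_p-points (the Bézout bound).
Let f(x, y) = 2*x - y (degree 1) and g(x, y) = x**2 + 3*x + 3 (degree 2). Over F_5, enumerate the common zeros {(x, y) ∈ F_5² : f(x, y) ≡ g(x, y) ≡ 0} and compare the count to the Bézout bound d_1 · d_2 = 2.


Common zeros: ∅; count = 0; Bézout bound = 2.

deg(f) = 1, deg(g) = 2, so Bézout bound = 2.
Scan x ∈ F_5. For each x, list the y ∈ F_5 with f(x, y) ≡ 0 and those with g(x, y) ≡ 0 (mod 5); the common zeros in that column are the intersection.
  x = 0: f ≡ 0 at y ∈ {0}; g ≡ 0 at y ∈ ∅; common: ∅.
  x = 1: f ≡ 0 at y ∈ {2}; g ≡ 0 at y ∈ ∅; common: ∅.
  x = 2: f ≡ 0 at y ∈ {4}; g ≡ 0 at y ∈ ∅; common: ∅.
  x = 3: f ≡ 0 at y ∈ {1}; g ≡ 0 at y ∈ ∅; common: ∅.
  x = 4: f ≡ 0 at y ∈ {3}; g ≡ 0 at y ∈ ∅; common: ∅.
Collecting: common zeros = ∅, so the count is 0.
Comparison with the Bézout bound: 0 ≤ 2 = deg(f)·deg(g), as expected for curves with no common component (the affine F_5-count falls short of the bound because intersections may lie at infinity, over extension fields, or carry multiplicity).


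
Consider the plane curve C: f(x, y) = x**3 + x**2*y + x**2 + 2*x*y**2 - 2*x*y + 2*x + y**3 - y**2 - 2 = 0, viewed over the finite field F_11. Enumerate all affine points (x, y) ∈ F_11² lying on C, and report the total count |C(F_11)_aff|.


Affine F_11-points: {(1, 9), (3, 3), (3, 7), (5, 5), (7, 6), (10, 10)}; count = 6.

For each of the 121 pairs (x, y) ∈ F_11², evaluate f(x, y) mod 11. Record the zeros.
  x = 0: [0↦9, 1↦9, 2↦2, 3↦5, 4↦2, 5↦10, 6↦2, 7↦6, 8↦6, 9↦8, 10↦7]  zeros at y ∈ ∅
  x = 1: [0↦2, 1↦3, 2↦1, 3↦2, 4↦1, 5↦4, 6↦6, 7↦2, 8↦9, 9↦0, 10↦3]  zeros at y ∈ {9}
  x = 2: [0↦3, 1↦7, 2↦1, 3↦2, 4↦5, 5↦5, 6↦8, 7↦9, 8↦3, 9↦7, 10↦5]  zeros at y ∈ ∅
  x = 3: [0↦7, 1↦5, 2↦8, 3↦0, 4↦9, 5↦8, 6↦3, 7↦0, 8↦5, 9↦2, 10↦8]  zeros at y ∈ {3, 7}
  x = 4: [0↦9, 1↦3, 2↦6, 3↦2, 4↦8, 5↦8, 6↦8, 7↦3, 8↦10, 9↦2, 10↦7]  zeros at y ∈ ∅
  x = 5: [0↦4, 1↦7, 2↦1, 3↦3, 4↦8, 5↦0, 6↦7, 7↦2, 8↦2, 9↦2, 10↦8]  zeros at y ∈ {5}
  x = 6: [0↦9, 1↦1, 2↦10, 3↦9, 4↦4, 5↦1, 6↦6, 7↦3, 8↦9, 9↦8, 10↦6]  zeros at y ∈ ∅
  x = 7: [0↦8, 1↦2, 2↦6, 3↦4, 4↦2, 5↦6, 6↦0, 7↦1, 8↦4, 9↦4, 10↦7]  zeros at y ∈ {6}
  x = 8: [0↦7, 1↦5, 2↦6, 3↦5, 4↦8, 5↦10, 6↦6, 7↦2, 8↦4, 9↦7, 10↦6]  zeros at y ∈ ∅
  x = 9: [0↦1, 1↦5, 2↦5, 3↦7, 4↦6, 5↦8, 6↦8, 7↦1, 8↦4, 9↦1, 10↦9]  zeros at y ∈ ∅
  x = 10: [0↦7, 1↦8, 2↦9, 3↦5, 4↦2, 5↦6, 6↦1, 7↦4, 8↦10, 9↦3, 10↦0]  zeros at y ∈ {10}
Collecting zeros: affine points = {(1, 9), (3, 3), (3, 7), (5, 5), (7, 6), (10, 10)}.
Total count |C(F_11)_aff| = 6.


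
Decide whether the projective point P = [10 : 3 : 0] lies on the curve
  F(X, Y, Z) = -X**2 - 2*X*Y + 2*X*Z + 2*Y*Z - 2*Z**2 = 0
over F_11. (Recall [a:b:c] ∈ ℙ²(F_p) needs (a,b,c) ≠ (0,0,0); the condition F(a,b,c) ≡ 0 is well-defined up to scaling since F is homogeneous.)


F(10,3,0) ≡ 5 (mod 11); P is NOT on the curve.

Evaluate F(10, 3, 0) term-by-term (mod 11).
  -X**2 ↦ -1·100·1·1 = -100
  -2*X*Y ↦ -2·10·3·1 = -60
  2*X*Z ↦ 2·10·1·0 = 0
  2*Y*Z ↦ 2·1·3·0 = 0
  -2*Z**2 ↦ -2·1·1·0 = 0
Sum: F(10, 3, 0) = (-100) + (-60) + (0) + (0) + (0) = -160.
Reducing mod 11: -160 ≡ 5 (mod 11).
Since F(a, b, c) ≡ 5 ≠ 0 (mod 11), P does NOT lie on the curve.


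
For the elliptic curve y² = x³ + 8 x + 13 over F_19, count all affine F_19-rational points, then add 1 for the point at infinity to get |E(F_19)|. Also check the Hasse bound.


Affine points = {(3, 8), (3, 11), (5, 8), (5, 11), (6, 7), (6, 12), (8, 0), (9, 4), (9, 15), (11, 8), (11, 11), (14, 0), (16, 0), (18, 2), (18, 17)}; affine count = 15; |E(F_19)| = 16.

Discriminant check: Δ ∝ 4a³ + 27b² = 4·8³ + 27·13² = 4·512 + 27·169 ≡ 18 (mod 19). Nonzero ⇒ E is nonsingular.
For each x ∈ F_19, compute rhs = x³ + 8·x + 13 mod 19, then count y ∈ F_19 with y² ≡ rhs.
  x = 0: rhs = 13, matching y values: none (0 points).
  x = 1: rhs = 3, matching y values: none (0 points).
  x = 2: rhs = 18, matching y values: none (0 points).
  x = 3: rhs = 7, matching y values: 8, 11 (2 points).
  x = 4: rhs = 14, matching y values: none (0 points).
  x = 5: rhs = 7, matching y values: 8, 11 (2 points).
  x = 6: rhs = 11, matching y values: 7, 12 (2 points).
  x = 7: rhs = 13, matching y values: none (0 points).
  x = 8: rhs = 0, matching y values: 0 (1 points).
  x = 9: rhs = 16, matching y values: 4, 15 (2 points).
  x = 10: rhs = 10, matching y values: none (0 points).
  x = 11: rhs = 7, matching y values: 8, 11 (2 points).
  x = 12: rhs = 13, matching y values: none (0 points).
  x = 13: rhs = 15, matching y values: none (0 points).
  x = 14: rhs = 0, matching y values: 0 (1 points).
  x = 15: rhs = 12, matching y values: none (0 points).
  x = 16: rhs = 0, matching y values: 0 (1 points).
  x = 17: rhs = 8, matching y values: none (0 points).
  x = 18: rhs = 4, matching y values: 2, 17 (2 points).
Total affine count: 15.
Full point count |E(F_19)| = 15 + 1 = 16.
Hasse bound: |16 − (19+1)| = |-4| = 4 ≤ 2√19 ≈ 8.7178 ✓.


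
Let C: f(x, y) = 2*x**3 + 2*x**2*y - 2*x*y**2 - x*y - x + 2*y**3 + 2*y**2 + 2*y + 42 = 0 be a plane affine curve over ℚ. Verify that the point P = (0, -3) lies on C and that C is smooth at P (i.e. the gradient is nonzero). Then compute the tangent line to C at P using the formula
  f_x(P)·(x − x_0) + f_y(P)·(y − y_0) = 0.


Tangent line at P: -16*x + 44*y + 132 = 0.

Step 1: f(0, -3) = 0, so P lies on C.
Step 2: partial derivatives
  f_x(x, y) = 6*x**2 + 4*x*y - 2*y**2 - y - 1, f_y(x, y) = 2*x**2 - 4*x*y - x + 6*y**2 + 4*y + 2.
  f_x(P) = -16, f_y(P) = 44 (gradient nonzero, so P is smooth).
Step 3: tangent line at P: -16·(x − 0) + 44·(y − -3) = 0.
Expanding: -16*x + 44*y + 132 = 0.


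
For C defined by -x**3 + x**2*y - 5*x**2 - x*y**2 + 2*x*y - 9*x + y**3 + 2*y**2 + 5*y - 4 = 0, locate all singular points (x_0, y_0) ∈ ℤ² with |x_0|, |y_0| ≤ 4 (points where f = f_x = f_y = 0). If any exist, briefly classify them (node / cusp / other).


Singular points: {(-2, -1)}; classification: cusp.

Compute partial derivatives:
  f_x = -3*x**2 + 2*x*y - 10*x - y**2 + 2*y - 9.
  f_y = x**2 - 2*x*y + 2*x + 3*y**2 + 4*y + 5.
Scan x_0 ∈ {−4, ..., 4}. For each x_0, f_y(x_0, y) is a polynomial in y; find its integer roots y ∈ {−4, ..., 4}, then test f_x and f at those candidates.
  x = -4: f_y(-4, y) = 3*y**2 + 12*y + 13; no integer root y with |y| ≤ 4.
  x = -3: f_y(-3, y) = 3*y**2 + 10*y + 8; vanishes at y ∈ {-2}. (-3, -2): f_x = -2 ≠ 0.
  x = -2: f_y(-2, y) = 3*y**2 + 8*y + 5; vanishes at y ∈ {-1}. (-2, -1): f_x = 0, f = 0 — SINGULAR.
  x = -1: f_y(-1, y) = 3*y**2 + 6*y + 4; no integer root y with |y| ≤ 4.
  x = 0: f_y(0, y) = 3*y**2 + 4*y + 5; no integer root y with |y| ≤ 4.
  x = 1: f_y(1, y) = 3*y**2 + 2*y + 8; no integer root y with |y| ≤ 4.
  x = 2: f_y(2, y) = 3*y**2 + 13; no integer root y with |y| ≤ 4.
  x = 3: f_y(3, y) = 3*y**2 - 2*y + 20; no integer root y with |y| ≤ 4.
  x = 4: f_y(4, y) = 3*y**2 - 4*y + 29; no integer root y with |y| ≤ 4.
Only singular point on the grid: (-2, -1).
Classify: substitute x = -2 + u, y = -1 + v and expand: f = -u**3 + u**2*v - u*v**2 + v**3 + v**2.
No constant or linear terms (consistent with a singular point). Quadratic part: v**2. Cubic part: -u**3 + u**2*v - u*v**2 + v**3.
The quadratic part v**2 is a perfect square, so there is a single (double) tangent line v = 0, i.e. y = -1. Restricting the cubic part to that line (v = 0) leaves -u**3 ≠ 0, so f is not divisible by v and the branch is v² ≈ u**3 to lowest order — this is a cusp.
Classification: cusp.


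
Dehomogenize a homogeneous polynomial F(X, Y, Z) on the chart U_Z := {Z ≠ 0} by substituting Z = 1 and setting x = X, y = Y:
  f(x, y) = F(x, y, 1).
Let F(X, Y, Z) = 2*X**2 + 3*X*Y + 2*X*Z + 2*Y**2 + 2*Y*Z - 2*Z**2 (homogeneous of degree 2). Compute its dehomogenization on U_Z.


f(x, y) = 2*x**2 + 3*x*y + 2*x + 2*y**2 + 2*y - 2

On U_Z we set Z = 1. Each monomial c·X^i·Y^j·Z^k in F becomes c·x^i·y^j·1^k = c·x^i·y^j.
Substituting Z = 1: F(X, Y, 1) = 2*x**2 + 3*x*y + 2*x + 2*y**2 + 2*y - 2.
Note: deg(f) ≤ deg(F) = 2; strict inequality happens when F is divisible by Z (lost terms).


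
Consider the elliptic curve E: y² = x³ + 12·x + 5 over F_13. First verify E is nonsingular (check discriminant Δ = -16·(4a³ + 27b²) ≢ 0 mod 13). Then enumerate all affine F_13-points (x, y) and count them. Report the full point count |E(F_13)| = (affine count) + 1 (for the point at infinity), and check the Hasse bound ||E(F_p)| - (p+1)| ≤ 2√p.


Affine points = {(3, 4), (3, 9), (4, 0), (7, 4), (7, 9), (9, 6), (9, 7), (11, 5), (11, 8)}; affine count = 9; |E(F_13)| = 10.

Discriminant check: Δ ∝ 4a³ + 27b² = 4·12³ + 27·5² = 4·1728 + 27·25 ≡ 8 (mod 13). Nonzero ⇒ E is nonsingular.
For each x ∈ F_13, compute rhs = x³ + 12·x + 5 mod 13, then count y ∈ F_13 with y² ≡ rhs.
  x = 0: rhs = 5, matching y values: none (0 points).
  x = 1: rhs = 5, matching y values: none (0 points).
  x = 2: rhs = 11, matching y values: none (0 points).
  x = 3: rhs = 3, matching y values: 4, 9 (2 points).
  x = 4: rhs = 0, matching y values: 0 (1 points).
  x = 5: rhs = 8, matching y values: none (0 points).
  x = 6: rhs = 7, matching y values: none (0 points).
  x = 7: rhs = 3, matching y values: 4, 9 (2 points).
  x = 8: rhs = 2, matching y values: none (0 points).
  x = 9: rhs = 10, matching y values: 6, 7 (2 points).
  x = 10: rhs = 7, matching y values: none (0 points).
  x = 11: rhs = 12, matching y values: 5, 8 (2 points).
  x = 12: rhs = 5, matching y values: none (0 points).
Total affine count: 9.
Full point count |E(F_13)| = 9 + 1 = 10.
Hasse bound: |10 − (13+1)| = |-4| = 4 ≤ 2√13 ≈ 7.2111 ✓.


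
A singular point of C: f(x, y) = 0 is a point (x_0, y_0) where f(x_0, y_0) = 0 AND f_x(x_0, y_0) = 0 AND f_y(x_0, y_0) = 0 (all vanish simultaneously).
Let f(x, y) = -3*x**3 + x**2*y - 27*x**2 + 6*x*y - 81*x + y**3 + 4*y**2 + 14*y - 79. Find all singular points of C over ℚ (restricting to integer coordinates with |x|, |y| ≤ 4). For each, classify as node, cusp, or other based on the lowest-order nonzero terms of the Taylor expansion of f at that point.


Singular points: {(-3, -1)}; classification: node.

Compute partial derivatives:
  f_x = -9*x**2 + 2*x*y - 54*x + 6*y - 81.
  f_y = x**2 + 6*x + 3*y**2 + 8*y + 14.
Scan x_0 ∈ {−4, ..., 4}. For each x_0, f_y(x_0, y) is a polynomial in y; find its integer roots y ∈ {−4, ..., 4}, then test f_x and f at those candidates.
  x = -4: f_y(-4, y) = 3*y**2 + 8*y + 6; no integer root y with |y| ≤ 4.
  x = -3: f_y(-3, y) = 3*y**2 + 8*y + 5; vanishes at y ∈ {-1}. (-3, -1): f_x = 0, f = 0 — SINGULAR.
  x = -2: f_y(-2, y) = 3*y**2 + 8*y + 6; no integer root y with |y| ≤ 4.
  x = -1: f_y(-1, y) = 3*y**2 + 8*y + 9; no integer root y with |y| ≤ 4.
  x = 0: f_y(0, y) = 3*y**2 + 8*y + 14; no integer root y with |y| ≤ 4.
  x = 1: f_y(1, y) = 3*y**2 + 8*y + 21; no integer root y with |y| ≤ 4.
  x = 2: f_y(2, y) = 3*y**2 + 8*y + 30; no integer root y with |y| ≤ 4.
  x = 3: f_y(3, y) = 3*y**2 + 8*y + 41; no integer root y with |y| ≤ 4.
  x = 4: f_y(4, y) = 3*y**2 + 8*y + 54; no integer root y with |y| ≤ 4.
Only singular point on the grid: (-3, -1).
Classify: substitute x = -3 + u, y = -1 + v and expand: f = -3*u**3 + u**2*v - u**2 + v**3 + v**2.
No constant or linear terms (consistent with a singular point). Quadratic part: -u**2 + v**2. Cubic part: -3*u**3 + u**2*v + v**3.
The quadratic part v**2 - u**2 = (v − u)(v + u) splits into two distinct linear factors, so there are two distinct tangent lines y − -1 = ±(x − -3) — this is a node (ordinary double point).
Classification: node.


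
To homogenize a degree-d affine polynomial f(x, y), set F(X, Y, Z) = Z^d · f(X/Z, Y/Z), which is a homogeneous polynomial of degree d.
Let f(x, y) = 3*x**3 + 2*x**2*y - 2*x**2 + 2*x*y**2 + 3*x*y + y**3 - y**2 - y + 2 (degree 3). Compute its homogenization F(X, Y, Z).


F(X, Y, Z) = 3*X**3 + 2*X**2*Y - 2*X**2*Z + 2*X*Y**2 + 3*X*Y*Z + Y**3 - Y**2*Z - Y*Z**2 + 2*Z**3

deg(f) = 3.
Substitute x = X/Z, y = Y/Z into f, then multiply by Z^3.
  monomial 3·x^3·y^0 ↦ 3·X^3·Y^0·Z^0.
  monomial 2·x^2·y^1 ↦ 2·X^2·Y^1·Z^0.
  monomial -2·x^2·y^0 ↦ -2·X^2·Y^0·Z^1.
  monomial 2·x^1·y^2 ↦ 2·X^1·Y^2·Z^0.
  monomial 3·x^1·y^1 ↦ 3·X^1·Y^1·Z^1.
  monomial 1·x^0·y^3 ↦ 1·X^0·Y^3·Z^0.
  monomial -1·x^0·y^2 ↦ -1·X^0·Y^2·Z^1.
  monomial -1·x^0·y^1 ↦ -1·X^0·Y^1·Z^2.
  monomial 2·x^0·y^0 ↦ 2·X^0·Y^0·Z^3.
Collecting: F(X, Y, Z) = 3*X**3 + 2*X**2*Y - 2*X**2*Z + 2*X*Y**2 + 3*X*Y*Z + Y**3 - Y**2*Z - Y*Z**2 + 2*Z**3.


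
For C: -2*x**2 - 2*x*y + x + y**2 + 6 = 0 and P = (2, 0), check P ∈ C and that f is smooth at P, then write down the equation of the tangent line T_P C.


Tangent line at P: -7*x - 4*y + 14 = 0.

Step 1: f(2, 0) = 0, so P lies on C.
Step 2: partial derivatives
  f_x(x, y) = -4*x - 2*y + 1, f_y(x, y) = -2*x + 2*y.
  f_x(P) = -7, f_y(P) = -4 (gradient nonzero, so P is smooth).
Step 3: tangent line at P: -7·(x − 2) + -4·(y − 0) = 0.
Expanding: -7*x - 4*y + 14 = 0.


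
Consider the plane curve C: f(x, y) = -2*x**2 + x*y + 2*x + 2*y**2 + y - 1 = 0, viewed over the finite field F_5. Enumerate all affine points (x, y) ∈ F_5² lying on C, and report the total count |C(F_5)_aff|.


Affine F_5-points: {(0, 3), (0, 4), (2, 0), (2, 1), (3, 4), (4, 0)}; count = 6.

For each of the 25 pairs (x, y) ∈ F_5², evaluate f(x, y) mod 5. Record the zeros.
  x = 0: [0↦4, 1↦2, 2↦4, 3↦0, 4↦0]  zeros at y ∈ {3, 4}
  x = 1: [0↦4, 1↦3, 2↦1, 3↦3, 4↦4]  zeros at y ∈ ∅
  x = 2: [0↦0, 1↦0, 2↦4, 3↦2, 4↦4]  zeros at y ∈ {0, 1}
  x = 3: [0↦2, 1↦3, 2↦3, 3↦2, 4↦0]  zeros at y ∈ {4}
  x = 4: [0↦0, 1↦2, 2↦3, 3↦3, 4↦2]  zeros at y ∈ {0}
Collecting zeros: affine points = {(0, 3), (0, 4), (2, 0), (2, 1), (3, 4), (4, 0)}.
Total count |C(F_5)_aff| = 6.


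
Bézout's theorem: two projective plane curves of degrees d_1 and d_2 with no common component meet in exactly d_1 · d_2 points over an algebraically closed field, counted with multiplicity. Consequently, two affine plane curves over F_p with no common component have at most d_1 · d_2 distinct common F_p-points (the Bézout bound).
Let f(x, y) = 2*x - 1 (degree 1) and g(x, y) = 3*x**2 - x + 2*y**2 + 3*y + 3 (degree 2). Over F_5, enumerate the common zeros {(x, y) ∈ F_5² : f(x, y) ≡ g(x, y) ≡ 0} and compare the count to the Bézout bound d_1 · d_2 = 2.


Common zeros: ∅; count = 0; Bézout bound = 2.

deg(f) = 1, deg(g) = 2, so Bézout bound = 2.
Scan x ∈ F_5. For each x, list the y ∈ F_5 with f(x, y) ≡ 0 and those with g(x, y) ≡ 0 (mod 5); the common zeros in that column are the intersection.
  x = 0: f ≡ 0 at y ∈ ∅; g ≡ 0 at y ∈ {3}; common: ∅.
  x = 1: f ≡ 0 at y ∈ ∅; g ≡ 0 at y ∈ {0, 1}; common: ∅.
  x = 2: f ≡ 0 at y ∈ ∅; g ≡ 0 at y ∈ {3}; common: ∅.
  x = 3: f ≡ 0 at y ∈ {0, 1, 2, 3, 4}; g ≡ 0 at y ∈ ∅; common: ∅.
  x = 4: f ≡ 0 at y ∈ ∅; g ≡ 0 at y ∈ ∅; common: ∅.
Collecting: common zeros = ∅, so the count is 0.
Comparison with the Bézout bound: 0 ≤ 2 = deg(f)·deg(g), as expected for curves with no common component (the affine F_5-count falls short of the bound because intersections may lie at infinity, over extension fields, or carry multiplicity).


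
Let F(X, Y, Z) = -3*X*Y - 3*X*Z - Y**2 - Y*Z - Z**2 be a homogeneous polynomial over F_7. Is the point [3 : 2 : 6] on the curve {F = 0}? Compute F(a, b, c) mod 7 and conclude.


F(3,2,6) ≡ 2 (mod 7); P is NOT on the curve.

Evaluate F(3, 2, 6) term-by-term (mod 7).
  -3*X*Y ↦ -3·3·2·1 = -18
  -3*X*Z ↦ -3·3·1·6 = -54
  -Y**2 ↦ -1·1·4·1 = -4
  -Y*Z ↦ -1·1·2·6 = -12
  -Z**2 ↦ -1·1·1·36 = -36
Sum: F(3, 2, 6) = (-18) + (-54) + (-4) + (-12) + (-36) = -124.
Reducing mod 7: -124 ≡ 2 (mod 7).
Since F(a, b, c) ≡ 2 ≠ 0 (mod 7), P does NOT lie on the curve.


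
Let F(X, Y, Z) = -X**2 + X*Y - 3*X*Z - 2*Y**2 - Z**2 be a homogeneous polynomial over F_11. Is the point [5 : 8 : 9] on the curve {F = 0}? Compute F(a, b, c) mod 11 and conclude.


F(5,8,9) ≡ 1 (mod 11); P is NOT on the curve.

Evaluate F(5, 8, 9) term-by-term (mod 11).
  -X**2 ↦ -1·25·1·1 = -25
  X*Y ↦ 1·5·8·1 = 40
  -3*X*Z ↦ -3·5·1·9 = -135
  -2*Y**2 ↦ -2·1·64·1 = -128
  -Z**2 ↦ -1·1·1·81 = -81
Sum: F(5, 8, 9) = (-25) + (40) + (-135) + (-128) + (-81) = -329.
Reducing mod 11: -329 ≡ 1 (mod 11).
Since F(a, b, c) ≡ 1 ≠ 0 (mod 11), P does NOT lie on the curve.


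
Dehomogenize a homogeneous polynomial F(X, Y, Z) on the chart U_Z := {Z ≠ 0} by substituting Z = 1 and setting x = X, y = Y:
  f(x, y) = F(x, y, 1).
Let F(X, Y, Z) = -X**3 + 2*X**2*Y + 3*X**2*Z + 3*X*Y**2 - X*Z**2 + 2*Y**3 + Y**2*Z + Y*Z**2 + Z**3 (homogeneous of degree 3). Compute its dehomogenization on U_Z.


f(x, y) = -x**3 + 2*x**2*y + 3*x**2 + 3*x*y**2 - x + 2*y**3 + y**2 + y + 1

On U_Z we set Z = 1. Each monomial c·X^i·Y^j·Z^k in F becomes c·x^i·y^j·1^k = c·x^i·y^j.
Substituting Z = 1: F(X, Y, 1) = -x**3 + 2*x**2*y + 3*x**2 + 3*x*y**2 - x + 2*y**3 + y**2 + y + 1.
Note: deg(f) ≤ deg(F) = 3; strict inequality happens when F is divisible by Z (lost terms).


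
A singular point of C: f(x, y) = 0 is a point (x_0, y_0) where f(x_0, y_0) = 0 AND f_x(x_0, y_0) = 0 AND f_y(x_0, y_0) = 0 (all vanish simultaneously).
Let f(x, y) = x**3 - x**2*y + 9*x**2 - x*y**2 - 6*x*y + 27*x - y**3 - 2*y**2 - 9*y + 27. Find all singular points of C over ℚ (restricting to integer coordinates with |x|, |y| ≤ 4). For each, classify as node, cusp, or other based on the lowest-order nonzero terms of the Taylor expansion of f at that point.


Singular points: {(-3, 0)}; classification: cusp.

Compute partial derivatives:
  f_x = 3*x**2 - 2*x*y + 18*x - y**2 - 6*y + 27.
  f_y = -x**2 - 2*x*y - 6*x - 3*y**2 - 4*y - 9.
Scan x_0 ∈ {−4, ..., 4}. For each x_0, f_y(x_0, y) is a polynomial in y; find its integer roots y ∈ {−4, ..., 4}, then test f_x and f at those candidates.
  x = -4: f_y(-4, y) = -3*y**2 + 4*y - 1; vanishes at y ∈ {1}. (-4, 1): f_x = 4 ≠ 0.
  x = -3: f_y(-3, y) = -3*y**2 + 2*y; vanishes at y ∈ {0}. (-3, 0): f_x = 0, f = 0 — SINGULAR.
  x = -2: f_y(-2, y) = -3*y**2 - 1; no integer root y with |y| ≤ 4.
  x = -1: f_y(-1, y) = -3*y**2 - 2*y - 4; no integer root y with |y| ≤ 4.
  x = 0: f_y(0, y) = -3*y**2 - 4*y - 9; no integer root y with |y| ≤ 4.
  x = 1: f_y(1, y) = -3*y**2 - 6*y - 16; no integer root y with |y| ≤ 4.
  x = 2: f_y(2, y) = -3*y**2 - 8*y - 25; no integer root y with |y| ≤ 4.
  x = 3: f_y(3, y) = -3*y**2 - 10*y - 36; no integer root y with |y| ≤ 4.
  x = 4: f_y(4, y) = -3*y**2 - 12*y - 49; no integer root y with |y| ≤ 4.
Only singular point on the grid: (-3, 0).
Classify: substitute x = -3 + u, y = 0 + v and expand: f = u**3 - u**2*v - u*v**2 - v**3 + v**2.
No constant or linear terms (consistent with a singular point). Quadratic part: v**2. Cubic part: u**3 - u**2*v - u*v**2 - v**3.
The quadratic part v**2 is a perfect square, so there is a single (double) tangent line v = 0, i.e. y = 0. Restricting the cubic part to that line (v = 0) leaves u**3 ≠ 0, so f is not divisible by v and the branch is v² ≈ -u**3 to lowest order — this is a cusp.
Classification: cusp.


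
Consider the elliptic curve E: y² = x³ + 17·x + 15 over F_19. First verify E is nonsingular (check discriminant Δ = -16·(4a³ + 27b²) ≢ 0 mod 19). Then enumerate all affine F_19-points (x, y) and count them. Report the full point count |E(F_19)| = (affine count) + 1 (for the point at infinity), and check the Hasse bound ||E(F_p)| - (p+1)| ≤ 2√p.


Affine points = {(2, 0), (3, 6), (3, 13), (5, 4), (5, 15), (8, 6), (8, 13), (9, 2), (9, 17), (10, 8), (10, 11), (12, 3), (12, 16), (13, 1), (13, 18), (15, 4), (15, 15), (17, 7), (17, 12), (18, 4), (18, 15)}; affine count = 21; |E(F_19)| = 22.

Discriminant check: Δ ∝ 4a³ + 27b² = 4·17³ + 27·15² = 4·4913 + 27·225 ≡ 1 (mod 19). Nonzero ⇒ E is nonsingular.
For each x ∈ F_19, compute rhs = x³ + 17·x + 15 mod 19, then count y ∈ F_19 with y² ≡ rhs.
  x = 0: rhs = 15, matching y values: none (0 points).
  x = 1: rhs = 14, matching y values: none (0 points).
  x = 2: rhs = 0, matching y values: 0 (1 points).
  x = 3: rhs = 17, matching y values: 6, 13 (2 points).
  x = 4: rhs = 14, matching y values: none (0 points).
  x = 5: rhs = 16, matching y values: 4, 15 (2 points).
  x = 6: rhs = 10, matching y values: none (0 points).
  x = 7: rhs = 2, matching y values: none (0 points).
  x = 8: rhs = 17, matching y values: 6, 13 (2 points).
  x = 9: rhs = 4, matching y values: 2, 17 (2 points).
  x = 10: rhs = 7, matching y values: 8, 11 (2 points).
  x = 11: rhs = 13, matching y values: none (0 points).
  x = 12: rhs = 9, matching y values: 3, 16 (2 points).
  x = 13: rhs = 1, matching y values: 1, 18 (2 points).
  x = 14: rhs = 14, matching y values: none (0 points).
  x = 15: rhs = 16, matching y values: 4, 15 (2 points).
  x = 16: rhs = 13, matching y values: none (0 points).
  x = 17: rhs = 11, matching y values: 7, 12 (2 points).
  x = 18: rhs = 16, matching y values: 4, 15 (2 points).
Total affine count: 21.
Full point count |E(F_19)| = 21 + 1 = 22.
Hasse bound: |22 − (19+1)| = |2| = 2 ≤ 2√19 ≈ 8.7178 ✓.


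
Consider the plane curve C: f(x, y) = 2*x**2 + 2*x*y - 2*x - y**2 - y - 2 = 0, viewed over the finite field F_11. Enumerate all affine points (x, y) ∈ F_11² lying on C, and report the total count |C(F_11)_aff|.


Affine F_11-points: {(0, 4), (0, 6), (1, 5), (1, 7), (4, 0), (4, 7), (6, 5), (6, 6), (8, 0), (8, 4)}; count = 10.

For each of the 121 pairs (x, y) ∈ F_11², evaluate f(x, y) mod 11. Record the zeros.
  x = 0: [0↦9, 1↦7, 2↦3, 3↦8, 4↦0, 5↦1, 6↦0, 7↦8, 8↦3, 9↦7, 10↦9]  zeros at y ∈ {4, 6}
  x = 1: [0↦9, 1↦9, 2↦7, 3↦3, 4↦8, 5↦0, 6↦1, 7↦0, 8↦8, 9↦3, 10↦7]  zeros at y ∈ {5, 7}
  x = 2: [0↦2, 1↦4, 2↦4, 3↦2, 4↦9, 5↦3, 6↦6, 7↦7, 8↦6, 9↦3, 10↦9]  zeros at y ∈ ∅
  x = 3: [0↦10, 1↦3, 2↦5, 3↦5, 4↦3, 5↦10, 6↦4, 7↦7, 8↦8, 9↦7, 10↦4]  zeros at y ∈ ∅
  x = 4: [0↦0, 1↦6, 2↦10, 3↦1, 4↦1, 5↦10, 6↦6, 7↦0, 8↦3, 9↦4, 10↦3]  zeros at y ∈ {0, 7}
  x = 5: [0↦5, 1↦2, 2↦8, 3↦1, 4↦3, 5↦3, 6↦1, 7↦8, 8↦2, 9↦5, 10↦6]  zeros at y ∈ ∅
  x = 6: [0↦3, 1↦2, 2↦10, 3↦5, 4↦9, 5↦0, 6↦0, 7↦9, 8↦5, 9↦10, 10↦2]  zeros at y ∈ {5, 6}
  x = 7: [0↦5, 1↦6, 2↦5, 3↦2, 4↦8, 5↦1, 6↦3, 7↦3, 8↦1, 9↦8, 10↦2]  zeros at y ∈ ∅
  x = 8: [0↦0, 1↦3, 2↦4, 3↦3, 4↦0, 5↦6, 6↦10, 7↦1, 8↦1, 9↦10, 10↦6]  zeros at y ∈ {0, 4}
  x = 9: [0↦10, 1↦4, 2↦7, 3↦8, 4↦7, 5↦4, 6↦10, 7↦3, 8↦5, 9↦5, 10↦3]  zeros at y ∈ ∅
  x = 10: [0↦2, 1↦9, 2↦3, 3↦6, 4↦7, 5↦6, 6↦3, 7↦9, 8↦2, 9↦4, 10↦4]  zeros at y ∈ ∅
Collecting zeros: affine points = {(0, 4), (0, 6), (1, 5), (1, 7), (4, 0), (4, 7), (6, 5), (6, 6), (8, 0), (8, 4)}.
Total count |C(F_11)_aff| = 10.


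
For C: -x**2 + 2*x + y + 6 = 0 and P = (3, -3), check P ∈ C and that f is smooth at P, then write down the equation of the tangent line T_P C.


Tangent line at P: -4*x + y + 15 = 0.

Step 1: f(3, -3) = 0, so P lies on C.
Step 2: partial derivatives
  f_x(x, y) = 2 - 2*x, f_y(x, y) = 1.
  f_x(P) = -4, f_y(P) = 1 (gradient nonzero, so P is smooth).
Step 3: tangent line at P: -4·(x − 3) + 1·(y − -3) = 0.
Expanding: -4*x + y + 15 = 0.


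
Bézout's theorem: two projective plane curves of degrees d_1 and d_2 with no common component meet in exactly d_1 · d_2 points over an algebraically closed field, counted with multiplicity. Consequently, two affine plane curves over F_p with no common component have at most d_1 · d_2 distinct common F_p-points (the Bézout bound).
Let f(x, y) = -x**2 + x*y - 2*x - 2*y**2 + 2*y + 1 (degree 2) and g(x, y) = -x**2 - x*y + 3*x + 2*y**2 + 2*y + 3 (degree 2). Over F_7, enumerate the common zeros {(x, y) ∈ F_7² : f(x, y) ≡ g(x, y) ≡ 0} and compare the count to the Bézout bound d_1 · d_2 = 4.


Common zeros: {(5, 5)}; count = 1; Bézout bound = 4.

deg(f) = 2, deg(g) = 2, so Bézout bound = 4.
Scan x ∈ F_7. For each x, list the y ∈ F_7 with f(x, y) ≡ 0 and those with g(x, y) ≡ 0 (mod 7); the common zeros in that column are the intersection.
  x = 0: f ≡ 0 at y ∈ ∅; g ≡ 0 at y ∈ {1, 5}; common: ∅.
  x = 1: f ≡ 0 at y ∈ {6}; g ≡ 0 at y ∈ ∅; common: ∅.
  x = 2: f ≡ 0 at y ∈ {0, 2}; g ≡ 0 at y ∈ {1, 6}; common: ∅.
  x = 3: f ≡ 0 at y ∈ {0, 6}; g ≡ 0 at y ∈ ∅; common: ∅.
  x = 4: f ≡ 0 at y ∈ ∅; g ≡ 0 at y ∈ ∅; common: ∅.
  x = 5: f ≡ 0 at y ∈ {2, 5}; g ≡ 0 at y ∈ {0, 5}; common: {5}.
  x = 6: f ≡ 0 at y ∈ ∅; g ≡ 0 at y ∈ ∅; common: ∅.
Collecting: common zeros = {(5, 5)}, so the count is 1.
Comparison with the Bézout bound: 1 ≤ 4 = deg(f)·deg(g), as expected for curves with no common component (the affine F_7-count falls short of the bound because intersections may lie at infinity, over extension fields, or carry multiplicity).


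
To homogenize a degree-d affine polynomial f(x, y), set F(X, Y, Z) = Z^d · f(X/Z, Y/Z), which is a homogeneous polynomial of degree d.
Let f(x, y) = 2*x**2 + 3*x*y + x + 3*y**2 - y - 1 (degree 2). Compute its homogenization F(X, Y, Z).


F(X, Y, Z) = 2*X**2 + 3*X*Y + X*Z + 3*Y**2 - Y*Z - Z**2

deg(f) = 2.
Substitute x = X/Z, y = Y/Z into f, then multiply by Z^2.
  monomial 2·x^2·y^0 ↦ 2·X^2·Y^0·Z^0.
  monomial 3·x^1·y^1 ↦ 3·X^1·Y^1·Z^0.
  monomial 1·x^1·y^0 ↦ 1·X^1·Y^0·Z^1.
  monomial 3·x^0·y^2 ↦ 3·X^0·Y^2·Z^0.
  monomial -1·x^0·y^1 ↦ -1·X^0·Y^1·Z^1.
  monomial -1·x^0·y^0 ↦ -1·X^0·Y^0·Z^2.
Collecting: F(X, Y, Z) = 2*X**2 + 3*X*Y + X*Z + 3*Y**2 - Y*Z - Z**2.


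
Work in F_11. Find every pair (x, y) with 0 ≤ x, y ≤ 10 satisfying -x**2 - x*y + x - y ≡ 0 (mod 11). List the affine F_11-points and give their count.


Affine F_11-points: {(0, 0), (1, 0), (2, 3), (3, 4), (4, 2), (5, 4), (6, 2), (7, 3), (8, 6), (9, 6)}; count = 10.

For each of the 121 pairs (x, y) ∈ F_11², evaluate f(x, y) mod 11. Record the zeros.
  x = 0: [0↦0, 1↦10, 2↦9, 3↦8, 4↦7, 5↦6, 6↦5, 7↦4, 8↦3, 9↦2, 10↦1]  zeros at y ∈ {0}
  x = 1: [0↦0, 1↦9, 2↦7, 3↦5, 4↦3, 5↦1, 6↦10, 7↦8, 8↦6, 9↦4, 10↦2]  zeros at y ∈ {0}
  x = 2: [0↦9, 1↦6, 2↦3, 3↦0, 4↦8, 5↦5, 6↦2, 7↦10, 8↦7, 9↦4, 10↦1]  zeros at y ∈ {3}
  x = 3: [0↦5, 1↦1, 2↦8, 3↦4, 4↦0, 5↦7, 6↦3, 7↦10, 8↦6, 9↦2, 10↦9]  zeros at y ∈ {4}
  x = 4: [0↦10, 1↦5, 2↦0, 3↦6, 4↦1, 5↦7, 6↦2, 7↦8, 8↦3, 9↦9, 10↦4]  zeros at y ∈ {2}
  x = 5: [0↦2, 1↦7, 2↦1, 3↦6, 4↦0, 5↦5, 6↦10, 7↦4, 8↦9, 9↦3, 10↦8]  zeros at y ∈ {4}
  x = 6: [0↦3, 1↦7, 2↦0, 3↦4, 4↦8, 5↦1, 6↦5, 7↦9, 8↦2, 9↦6, 10↦10]  zeros at y ∈ {2}
  x = 7: [0↦2, 1↦5, 2↦8, 3↦0, 4↦3, 5↦6, 6↦9, 7↦1, 8↦4, 9↦7, 10↦10]  zeros at y ∈ {3}
  x = 8: [0↦10, 1↦1, 2↦3, 3↦5, 4↦7, 5↦9, 6↦0, 7↦2, 8↦4, 9↦6, 10↦8]  zeros at y ∈ {6}
  x = 9: [0↦5, 1↦6, 2↦7, 3↦8, 4↦9, 5↦10, 6↦0, 7↦1, 8↦2, 9↦3, 10↦4]  zeros at y ∈ {6}
  x = 10: [0↦9, 1↦9, 2↦9, 3↦9, 4↦9, 5↦9, 6↦9, 7↦9, 8↦9, 9↦9, 10↦9]  zeros at y ∈ ∅
Collecting zeros: affine points = {(0, 0), (1, 0), (2, 3), (3, 4), (4, 2), (5, 4), (6, 2), (7, 3), (8, 6), (9, 6)}.
Total count |C(F_11)_aff| = 10.


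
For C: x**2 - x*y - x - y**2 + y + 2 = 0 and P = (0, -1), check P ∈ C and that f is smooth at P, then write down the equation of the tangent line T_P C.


Tangent line at P: 3*y + 3 = 0.

Step 1: f(0, -1) = 0, so P lies on C.
Step 2: partial derivatives
  f_x(x, y) = 2*x - y - 1, f_y(x, y) = -x - 2*y + 1.
  f_x(P) = 0, f_y(P) = 3 (gradient nonzero, so P is smooth).
Step 3: tangent line at P: 0·(x − 0) + 3·(y − -1) = 0.
Expanding: 3*y + 3 = 0.


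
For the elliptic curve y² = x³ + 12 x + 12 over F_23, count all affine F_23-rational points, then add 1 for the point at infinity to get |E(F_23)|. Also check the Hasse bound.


Affine points = {(0, 9), (0, 14), (1, 5), (1, 18), (3, 11), (3, 12), (4, 3), (4, 20), (5, 6), (5, 17), (6, 1), (6, 22), (7, 5), (7, 18), (11, 7), (11, 16), (14, 7), (14, 16), (15, 5), (15, 18), (17, 0), (20, 8), (20, 15), (21, 7), (21, 16)}; affine count = 25; |E(F_23)| = 26.

Discriminant check: Δ ∝ 4a³ + 27b² = 4·12³ + 27·12² = 4·1728 + 27·144 ≡ 13 (mod 23). Nonzero ⇒ E is nonsingular.
For each x ∈ F_23, compute rhs = x³ + 12·x + 12 mod 23, then count y ∈ F_23 with y² ≡ rhs.
  x = 0: rhs = 12, matching y values: 9, 14 (2 points).
  x = 1: rhs = 2, matching y values: 5, 18 (2 points).
  x = 2: rhs = 21, matching y values: none (0 points).
  x = 3: rhs = 6, matching y values: 11, 12 (2 points).
  x = 4: rhs = 9, matching y values: 3, 20 (2 points).
  x = 5: rhs = 13, matching y values: 6, 17 (2 points).
  x = 6: rhs = 1, matching y values: 1, 22 (2 points).
  x = 7: rhs = 2, matching y values: 5, 18 (2 points).
  x = 8: rhs = 22, matching y values: none (0 points).
  x = 9: rhs = 21, matching y values: none (0 points).
  x = 10: rhs = 5, matching y values: none (0 points).
  x = 11: rhs = 3, matching y values: 7, 16 (2 points).
  x = 12: rhs = 21, matching y values: none (0 points).
  x = 13: rhs = 19, matching y values: none (0 points).
  x = 14: rhs = 3, matching y values: 7, 16 (2 points).
  x = 15: rhs = 2, matching y values: 5, 18 (2 points).
  x = 16: rhs = 22, matching y values: none (0 points).
  x = 17: rhs = 0, matching y values: 0 (1 points).
  x = 18: rhs = 11, matching y values: none (0 points).
  x = 19: rhs = 15, matching y values: none (0 points).
  x = 20: rhs = 18, matching y values: 8, 15 (2 points).
  x = 21: rhs = 3, matching y values: 7, 16 (2 points).
  x = 22: rhs = 22, matching y values: none (0 points).
Total affine count: 25.
Full point count |E(F_23)| = 25 + 1 = 26.
Hasse bound: |26 − (23+1)| = |2| = 2 ≤ 2√23 ≈ 9.5917 ✓.


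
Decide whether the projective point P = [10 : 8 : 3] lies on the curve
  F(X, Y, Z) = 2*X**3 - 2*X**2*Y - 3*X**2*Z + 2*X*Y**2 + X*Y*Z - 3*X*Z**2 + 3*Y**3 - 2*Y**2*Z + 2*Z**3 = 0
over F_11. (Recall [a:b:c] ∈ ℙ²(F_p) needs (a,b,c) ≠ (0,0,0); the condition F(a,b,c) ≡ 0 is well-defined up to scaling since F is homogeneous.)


F(10,8,3) ≡ 9 (mod 11); P is NOT on the curve.

Evaluate F(10, 8, 3) term-by-term (mod 11).
  2*X**3 ↦ 2·1000·1·1 = 2000
  -2*X**2*Y ↦ -2·100·8·1 = -1600
  -3*X**2*Z ↦ -3·100·1·3 = -900
  2*X*Y**2 ↦ 2·10·64·1 = 1280
  X*Y*Z ↦ 1·10·8·3 = 240
  -3*X*Z**2 ↦ -3·10·1·9 = -270
  3*Y**3 ↦ 3·1·512·1 = 1536
  -2*Y**2*Z ↦ -2·1·64·3 = -384
  2*Z**3 ↦ 2·1·1·27 = 54
Sum: F(10, 8, 3) = (2000) + (-1600) + (-900) + (1280) + (240) + (-270) + (1536) + (-384) + (54) = 1956.
Reducing mod 11: 1956 ≡ 9 (mod 11).
Since F(a, b, c) ≡ 9 ≠ 0 (mod 11), P does NOT lie on the curve.


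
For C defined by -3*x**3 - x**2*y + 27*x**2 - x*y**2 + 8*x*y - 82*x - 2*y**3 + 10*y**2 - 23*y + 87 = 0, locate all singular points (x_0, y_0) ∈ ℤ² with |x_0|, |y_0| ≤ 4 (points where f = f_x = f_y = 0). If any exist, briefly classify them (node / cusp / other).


Singular points: {(3, 1)}; classification: node.

Compute partial derivatives:
  f_x = -9*x**2 - 2*x*y + 54*x - y**2 + 8*y - 82.
  f_y = -x**2 - 2*x*y + 8*x - 6*y**2 + 20*y - 23.
Scan x_0 ∈ {−4, ..., 4}. For each x_0, f_y(x_0, y) is a polynomial in y; find its integer roots y ∈ {−4, ..., 4}, then test f_x and f at those candidates.
  x = -4: f_y(-4, y) = -6*y**2 + 28*y - 71; no integer root y with |y| ≤ 4.
  x = -3: f_y(-3, y) = -6*y**2 + 26*y - 56; no integer root y with |y| ≤ 4.
  x = -2: f_y(-2, y) = -6*y**2 + 24*y - 43; no integer root y with |y| ≤ 4.
  x = -1: f_y(-1, y) = -6*y**2 + 22*y - 32; no integer root y with |y| ≤ 4.
  x = 0: f_y(0, y) = -6*y**2 + 20*y - 23; no integer root y with |y| ≤ 4.
  x = 1: f_y(1, y) = -6*y**2 + 18*y - 16; no integer root y with |y| ≤ 4.
  x = 2: f_y(2, y) = -6*y**2 + 16*y - 11; no integer root y with |y| ≤ 4.
  x = 3: f_y(3, y) = -6*y**2 + 14*y - 8; vanishes at y ∈ {1}. (3, 1): f_x = 0, f = 0 — SINGULAR.
  x = 4: f_y(4, y) = -6*y**2 + 12*y - 7; no integer root y with |y| ≤ 4.
Only singular point on the grid: (3, 1).
Classify: substitute x = 3 + u, y = 1 + v and expand: f = -3*u**3 - u**2*v - u**2 - u*v**2 - 2*v**3 + v**2.
No constant or linear terms (consistent with a singular point). Quadratic part: -u**2 + v**2. Cubic part: -3*u**3 - u**2*v - u*v**2 - 2*v**3.
The quadratic part v**2 - u**2 = (v − u)(v + u) splits into two distinct linear factors, so there are two distinct tangent lines y − 1 = ±(x − 3) — this is a node (ordinary double point).
Classification: node.


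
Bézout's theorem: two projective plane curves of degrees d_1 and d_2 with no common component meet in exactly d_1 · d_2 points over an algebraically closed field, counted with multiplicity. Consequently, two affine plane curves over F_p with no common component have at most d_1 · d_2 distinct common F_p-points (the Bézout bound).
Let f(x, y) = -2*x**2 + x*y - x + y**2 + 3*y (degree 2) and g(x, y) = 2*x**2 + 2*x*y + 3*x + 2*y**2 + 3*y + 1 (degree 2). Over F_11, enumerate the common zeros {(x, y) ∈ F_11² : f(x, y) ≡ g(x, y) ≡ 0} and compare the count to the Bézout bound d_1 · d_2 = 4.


Common zeros: {(5, 0)}; count = 1; Bézout bound = 4.

deg(f) = 2, deg(g) = 2, so Bézout bound = 4.
Scan x ∈ F_11. For each x, list the y ∈ F_11 with f(x, y) ≡ 0 and those with g(x, y) ≡ 0 (mod 11); the common zeros in that column are the intersection.
  x = 0: f ≡ 0 at y ∈ {0, 8}; g ≡ 0 at y ∈ {5, 10}; common: ∅.
  x = 1: f ≡ 0 at y ∈ ∅; g ≡ 0 at y ∈ ∅; common: ∅.
  x = 2: f ≡ 0 at y ∈ ∅; g ≡ 0 at y ∈ ∅; common: ∅.
  x = 3: f ≡ 0 at y ∈ ∅; g ≡ 0 at y ∈ {6}; common: ∅.
  x = 4: f ≡ 0 at y ∈ ∅; g ≡ 0 at y ∈ {4, 7}; common: ∅.
  x = 5: f ≡ 0 at y ∈ {0, 3}; g ≡ 0 at y ∈ {0, 10}; common: {0}.
  x = 6: f ≡ 0 at y ∈ ∅; g ≡ 0 at y ∈ {3, 6}; common: ∅.
  x = 7: f ≡ 0 at y ∈ {3, 9}; g ≡ 0 at y ∈ {4}; common: ∅.
  x = 8: f ≡ 0 at y ∈ {2, 9}; g ≡ 0 at y ∈ ∅; common: ∅.
  x = 9: f ≡ 0 at y ∈ {2, 8}; g ≡ 0 at y ∈ ∅; common: ∅.
  x = 10: f ≡ 0 at y ∈ ∅; g ≡ 0 at y ∈ {0, 5}; common: ∅.
Collecting: common zeros = {(5, 0)}, so the count is 1.
Comparison with the Bézout bound: 1 ≤ 4 = deg(f)·deg(g), as expected for curves with no common component (the affine F_11-count falls short of the bound because intersections may lie at infinity, over extension fields, or carry multiplicity).


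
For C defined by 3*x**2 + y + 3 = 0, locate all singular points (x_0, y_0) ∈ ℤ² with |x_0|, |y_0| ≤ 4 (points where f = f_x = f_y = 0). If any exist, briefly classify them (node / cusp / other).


No singular points in the scanned grid; C is smooth there.

Compute partial derivatives:
  f_x = 6*x.
  f_y = 1.
f_y = 1 is a nonzero constant, so f_y never vanishes: no point (x, y) can satisfy f = f_x = f_y = 0. In particular no (x, y) ∈ {−4, ..., 4}² is singular; the curve is smooth.


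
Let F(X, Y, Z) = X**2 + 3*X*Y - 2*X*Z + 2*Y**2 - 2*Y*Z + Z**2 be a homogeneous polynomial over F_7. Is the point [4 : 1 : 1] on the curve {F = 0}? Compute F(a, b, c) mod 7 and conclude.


F(4,1,1) ≡ 0 (mod 7); P is on the curve.

Evaluate F(4, 1, 1) term-by-term (mod 7).
  X**2 ↦ 1·16·1·1 = 16
  3*X*Y ↦ 3·4·1·1 = 12
  -2*X*Z ↦ -2·4·1·1 = -8
  2*Y**2 ↦ 2·1·1·1 = 2
  -2*Y*Z ↦ -2·1·1·1 = -2
  Z**2 ↦ 1·1·1·1 = 1
Sum: F(4, 1, 1) = (16) + (12) + (-8) + (2) + (-2) + (1) = 21.
Reducing mod 7: 21 ≡ 0 (mod 7).
Since F(a, b, c) ≡ 0 (mod 7), P lies on the curve.


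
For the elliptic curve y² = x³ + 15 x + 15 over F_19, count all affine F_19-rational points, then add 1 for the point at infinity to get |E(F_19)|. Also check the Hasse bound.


Affine points = {(3, 7), (3, 12), (4, 5), (4, 14), (5, 5), (5, 14), (6, 6), (6, 13), (7, 8), (7, 11), (8, 1), (8, 18), (9, 9), (9, 10), (10, 5), (10, 14), (12, 2), (12, 17), (14, 9), (14, 10), (15, 9), (15, 10), (16, 0)}; affine count = 23; |E(F_19)| = 24.

Discriminant check: Δ ∝ 4a³ + 27b² = 4·15³ + 27·15² = 4·3375 + 27·225 ≡ 5 (mod 19). Nonzero ⇒ E is nonsingular.
For each x ∈ F_19, compute rhs = x³ + 15·x + 15 mod 19, then count y ∈ F_19 with y² ≡ rhs.
  x = 0: rhs = 15, matching y values: none (0 points).
  x = 1: rhs = 12, matching y values: none (0 points).
  x = 2: rhs = 15, matching y values: none (0 points).
  x = 3: rhs = 11, matching y values: 7, 12 (2 points).
  x = 4: rhs = 6, matching y values: 5, 14 (2 points).
  x = 5: rhs = 6, matching y values: 5, 14 (2 points).
  x = 6: rhs = 17, matching y values: 6, 13 (2 points).
  x = 7: rhs = 7, matching y values: 8, 11 (2 points).
  x = 8: rhs = 1, matching y values: 1, 18 (2 points).
  x = 9: rhs = 5, matching y values: 9, 10 (2 points).
  x = 10: rhs = 6, matching y values: 5, 14 (2 points).
  x = 11: rhs = 10, matching y values: none (0 points).
  x = 12: rhs = 4, matching y values: 2, 17 (2 points).
  x = 13: rhs = 13, matching y values: none (0 points).
  x = 14: rhs = 5, matching y values: 9, 10 (2 points).
  x = 15: rhs = 5, matching y values: 9, 10 (2 points).
  x = 16: rhs = 0, matching y values: 0 (1 points).
  x = 17: rhs = 15, matching y values: none (0 points).
  x = 18: rhs = 18, matching y values: none (0 points).
Total affine count: 23.
Full point count |E(F_19)| = 23 + 1 = 24.
Hasse bound: |24 − (19+1)| = |4| = 4 ≤ 2√19 ≈ 8.7178 ✓.


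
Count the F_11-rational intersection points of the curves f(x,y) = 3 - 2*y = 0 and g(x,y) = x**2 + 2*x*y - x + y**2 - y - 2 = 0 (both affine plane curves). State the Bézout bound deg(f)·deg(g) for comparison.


Common zeros: {(3, 7), (6, 7)}; count = 2; Bézout bound = 2.

deg(f) = 1, deg(g) = 2, so Bézout bound = 2.
Scan x ∈ F_11. For each x, list the y ∈ F_11 with f(x, y) ≡ 0 and those with g(x, y) ≡ 0 (mod 11); the common zeros in that column are the intersection.
  x = 0: f ≡ 0 at y ∈ {7}; g ≡ 0 at y ∈ {2, 10}; common: ∅.
  x = 1: f ≡ 0 at y ∈ {7}; g ≡ 0 at y ∈ {1, 9}; common: ∅.
  x = 2: f ≡ 0 at y ∈ {7}; g ≡ 0 at y ∈ {0, 8}; common: ∅.
  x = 3: f ≡ 0 at y ∈ {7}; g ≡ 0 at y ∈ {7, 10}; common: {7}.
  x = 4: f ≡ 0 at y ∈ {7}; g ≡ 0 at y ∈ {6, 9}; common: ∅.
  x = 5: f ≡ 0 at y ∈ {7}; g ≡ 0 at y ∈ {5, 8}; common: ∅.
  x = 6: f ≡ 0 at y ∈ {7}; g ≡ 0 at y ∈ {4, 7}; common: {7}.
  x = 7: f ≡ 0 at y ∈ {7}; g ≡ 0 at y ∈ {3, 6}; common: ∅.
  x = 8: f ≡ 0 at y ∈ {7}; g ≡ 0 at y ∈ {2, 5}; common: ∅.
  x = 9: f ≡ 0 at y ∈ {7}; g ≡ 0 at y ∈ {1, 4}; common: ∅.
  x = 10: f ≡ 0 at y ∈ {7}; g ≡ 0 at y ∈ {0, 3}; common: ∅.
Collecting: common zeros = {(3, 7), (6, 7)}, so the count is 2.
Comparison with the Bézout bound: 2 ≤ 2 = deg(f)·deg(g), as expected for curves with no common component (the bound is attained).


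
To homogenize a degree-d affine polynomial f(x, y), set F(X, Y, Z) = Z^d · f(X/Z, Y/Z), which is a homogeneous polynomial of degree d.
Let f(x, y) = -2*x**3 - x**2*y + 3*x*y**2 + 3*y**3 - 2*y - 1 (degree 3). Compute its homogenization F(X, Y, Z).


F(X, Y, Z) = -2*X**3 - X**2*Y + 3*X*Y**2 + 3*Y**3 - 2*Y*Z**2 - Z**3

deg(f) = 3.
Substitute x = X/Z, y = Y/Z into f, then multiply by Z^3.
  monomial -2·x^3·y^0 ↦ -2·X^3·Y^0·Z^0.
  monomial -1·x^2·y^1 ↦ -1·X^2·Y^1·Z^0.
  monomial 3·x^1·y^2 ↦ 3·X^1·Y^2·Z^0.
  monomial 3·x^0·y^3 ↦ 3·X^0·Y^3·Z^0.
  monomial -2·x^0·y^1 ↦ -2·X^0·Y^1·Z^2.
  monomial -1·x^0·y^0 ↦ -1·X^0·Y^0·Z^3.
Collecting: F(X, Y, Z) = -2*X**3 - X**2*Y + 3*X*Y**2 + 3*Y**3 - 2*Y*Z**2 - Z**3.
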